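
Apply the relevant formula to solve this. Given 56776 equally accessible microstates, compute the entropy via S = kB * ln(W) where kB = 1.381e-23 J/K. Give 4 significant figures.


Step 1: ln(W) = ln(56776) = 10.95
Step 2: S = kB * ln(W) = 1.381e-23 * 10.95
Step 3: S = 1.512e-22 J/K

1.512e-22


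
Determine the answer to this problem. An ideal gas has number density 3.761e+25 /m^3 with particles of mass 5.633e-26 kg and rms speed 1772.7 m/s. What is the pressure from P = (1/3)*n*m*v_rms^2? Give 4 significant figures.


Step 1: v_rms^2 = 1772.7^2 = 3.142e+06
Step 2: n*m = 3.761e+25*5.633e-26 = 2.119
Step 3: P = (1/3)*2.119*3.142e+06 = 2.219e+06 Pa

2.219e+06


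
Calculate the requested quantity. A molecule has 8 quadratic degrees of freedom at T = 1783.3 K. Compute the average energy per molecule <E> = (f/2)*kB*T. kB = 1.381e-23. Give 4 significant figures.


Step 1: f/2 = 8/2 = 4
Step 2: kB*T = 1.381e-23 * 1783.3 = 2.463e-20
Step 3: <E> = 4 * 2.463e-20 = 9.851e-20 J

9.851e-20


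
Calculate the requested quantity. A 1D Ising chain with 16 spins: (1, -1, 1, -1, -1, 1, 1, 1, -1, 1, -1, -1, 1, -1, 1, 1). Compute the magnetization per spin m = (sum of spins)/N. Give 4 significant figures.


Step 1: Count up spins (+1): 9, down spins (-1): 7
Step 2: Total magnetization M = 9 - 7 = 2
Step 3: m = M/N = 2/16 = 0.125

0.125


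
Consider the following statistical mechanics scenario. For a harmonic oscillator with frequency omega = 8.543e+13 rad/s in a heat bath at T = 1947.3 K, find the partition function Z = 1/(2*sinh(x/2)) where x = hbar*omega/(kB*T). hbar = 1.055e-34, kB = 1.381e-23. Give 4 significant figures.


Step 1: Compute x = hbar*omega/(kB*T) = 1.055e-34*8.543e+13/(1.381e-23*1947.3) = 0.3351
Step 2: x/2 = 0.1676
Step 3: sinh(x/2) = 0.1684
Step 4: Z = 1/(2*0.1684) = 2.97

2.97


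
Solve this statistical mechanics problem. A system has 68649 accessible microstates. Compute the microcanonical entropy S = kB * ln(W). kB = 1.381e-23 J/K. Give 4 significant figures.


Step 1: ln(W) = ln(68649) = 11.14
Step 2: S = kB * ln(W) = 1.381e-23 * 11.14
Step 3: S = 1.538e-22 J/K

1.538e-22


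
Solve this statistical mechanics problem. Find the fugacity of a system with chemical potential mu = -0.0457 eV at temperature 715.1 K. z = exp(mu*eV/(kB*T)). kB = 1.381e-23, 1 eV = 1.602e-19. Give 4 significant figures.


Step 1: Convert mu to Joules: -0.0457*1.602e-19 = -7.321e-21 J
Step 2: kB*T = 1.381e-23*715.1 = 9.876e-21 J
Step 3: mu/(kB*T) = -0.7413
Step 4: z = exp(-0.7413) = 0.4765

0.4765


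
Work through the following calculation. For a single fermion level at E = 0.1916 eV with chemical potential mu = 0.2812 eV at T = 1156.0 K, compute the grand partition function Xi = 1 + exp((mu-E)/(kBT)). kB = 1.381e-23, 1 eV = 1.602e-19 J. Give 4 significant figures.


Step 1: (mu - E) = 0.2812 - 0.1916 = 0.0896 eV
Step 2: x = (mu-E)*eV/(kB*T) = 0.0896*1.602e-19/(1.381e-23*1156.0) = 0.8991
Step 3: exp(x) = 2.457
Step 4: Xi = 1 + 2.457 = 3.457

3.457


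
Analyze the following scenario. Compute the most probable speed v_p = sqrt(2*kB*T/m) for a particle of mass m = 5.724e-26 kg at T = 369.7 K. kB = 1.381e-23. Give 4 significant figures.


Step 1: Numerator = 2*kB*T = 2*1.381e-23*369.7 = 1.021e-20
Step 2: Ratio = 1.021e-20 / 5.724e-26 = 1.784e+05
Step 3: v_p = sqrt(1.784e+05) = 422.4 m/s

422.4


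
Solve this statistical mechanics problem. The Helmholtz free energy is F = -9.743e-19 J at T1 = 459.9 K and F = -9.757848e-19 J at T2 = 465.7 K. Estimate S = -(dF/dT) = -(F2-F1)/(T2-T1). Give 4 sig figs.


Step 1: dF = F2 - F1 = -9.757848e-19 - (-9.743e-19) = -1.4848e-21 J
Step 2: dT = T2 - T1 = 465.7 - 459.9 = 5.8 K
Step 3: S = -dF/dT = -(-1.4848e-21)/5.8 = 2.56e-22 J/K

2.56e-22


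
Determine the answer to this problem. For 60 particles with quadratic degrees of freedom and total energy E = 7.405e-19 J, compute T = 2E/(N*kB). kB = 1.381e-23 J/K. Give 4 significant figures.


Step 1: Numerator = 2*E = 2*7.405e-19 = 1.481e-18 J
Step 2: Denominator = N*kB = 60*1.381e-23 = 8.286e-22
Step 3: T = 1.481e-18 / 8.286e-22 = 1787 K

1787


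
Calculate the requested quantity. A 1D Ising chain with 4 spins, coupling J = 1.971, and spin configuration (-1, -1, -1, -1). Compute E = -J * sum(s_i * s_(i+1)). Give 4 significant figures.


Step 1: Nearest-neighbor products: 1, 1, 1
Step 2: Sum of products = 3
Step 3: E = -1.971 * 3 = -5.913

-5.913


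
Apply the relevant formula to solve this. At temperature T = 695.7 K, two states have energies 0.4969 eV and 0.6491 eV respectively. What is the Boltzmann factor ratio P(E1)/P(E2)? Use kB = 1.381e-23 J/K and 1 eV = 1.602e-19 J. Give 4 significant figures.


Step 1: Compute energy difference dE = E1 - E2 = 0.4969 - 0.6491 = -0.1522 eV
Step 2: Convert to Joules: dE_J = -0.1522 * 1.602e-19 = -2.438e-20 J
Step 3: Compute exponent = -dE_J / (kB * T) = -(-2.438e-20) / (1.381e-23 * 695.7) = 2.538
Step 4: P(E1)/P(E2) = exp(2.538) = 12.65

12.65


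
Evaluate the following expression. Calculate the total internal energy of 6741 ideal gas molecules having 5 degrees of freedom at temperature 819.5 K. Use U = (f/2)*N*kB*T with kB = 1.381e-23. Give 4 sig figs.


Step 1: f/2 = 5/2 = 2.5
Step 2: N*kB*T = 6741*1.381e-23*819.5 = 7.629e-17
Step 3: U = 2.5 * 7.629e-17 = 1.907e-16 J

1.907e-16


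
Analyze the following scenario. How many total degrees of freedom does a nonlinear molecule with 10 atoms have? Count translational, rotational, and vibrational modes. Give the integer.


Step 1: Translational DOF = 3
Step 2: Rotational DOF (nonlinear) = 3
Step 3: Vibrational DOF = 3*10 - 6 = 24
Step 4: Total = 3 + 3 + 24 = 30

30


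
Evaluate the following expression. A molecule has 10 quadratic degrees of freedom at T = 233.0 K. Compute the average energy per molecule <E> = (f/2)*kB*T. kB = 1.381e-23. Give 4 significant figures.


Step 1: f/2 = 10/2 = 5
Step 2: kB*T = 1.381e-23 * 233.0 = 3.218e-21
Step 3: <E> = 5 * 3.218e-21 = 1.609e-20 J

1.609e-20


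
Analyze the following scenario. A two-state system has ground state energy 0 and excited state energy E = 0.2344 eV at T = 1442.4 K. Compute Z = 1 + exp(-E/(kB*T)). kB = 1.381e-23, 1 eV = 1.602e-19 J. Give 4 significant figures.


Step 1: Compute beta*E = E*eV/(kB*T) = 0.2344*1.602e-19/(1.381e-23*1442.4) = 1.885
Step 2: exp(-beta*E) = exp(-1.885) = 0.1518
Step 3: Z = 1 + 0.1518 = 1.152

1.152


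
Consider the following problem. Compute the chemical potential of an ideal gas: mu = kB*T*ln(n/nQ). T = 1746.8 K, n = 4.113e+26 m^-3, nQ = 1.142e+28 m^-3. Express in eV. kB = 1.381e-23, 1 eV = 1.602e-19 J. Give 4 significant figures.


Step 1: n/nQ = 4.113e+26/1.142e+28 = 0.03602
Step 2: ln(n/nQ) = -3.324
Step 3: mu = kB*T*ln(n/nQ) = 2.412e-20*-3.324 = -8.018e-20 J
Step 4: Convert to eV: -8.018e-20/1.602e-19 = -0.5005 eV

-0.5005


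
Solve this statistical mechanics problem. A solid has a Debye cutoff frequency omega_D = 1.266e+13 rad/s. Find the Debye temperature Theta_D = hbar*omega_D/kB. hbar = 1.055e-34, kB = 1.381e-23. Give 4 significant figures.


Step 1: hbar*omega_D = 1.055e-34 * 1.266e+13 = 1.336e-21 J
Step 2: Theta_D = 1.336e-21 / 1.381e-23
Step 3: Theta_D = 96.71 K

96.71


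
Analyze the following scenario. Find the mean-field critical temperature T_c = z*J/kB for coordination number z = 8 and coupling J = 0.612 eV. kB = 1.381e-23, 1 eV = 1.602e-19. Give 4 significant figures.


Step 1: z*J = 8*0.612 = 4.896 eV
Step 2: Convert to Joules: 4.896*1.602e-19 = 7.843e-19 J
Step 3: T_c = 7.843e-19 / 1.381e-23 = 5.68e+04 K

5.68e+04


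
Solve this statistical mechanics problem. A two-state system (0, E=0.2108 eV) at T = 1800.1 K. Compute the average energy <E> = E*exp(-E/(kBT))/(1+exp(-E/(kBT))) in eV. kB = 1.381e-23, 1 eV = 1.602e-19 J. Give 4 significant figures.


Step 1: beta*E = 0.2108*1.602e-19/(1.381e-23*1800.1) = 1.358
Step 2: exp(-beta*E) = 0.2571
Step 3: <E> = 0.2108*0.2571/(1+0.2571) = 0.04311 eV

0.04311


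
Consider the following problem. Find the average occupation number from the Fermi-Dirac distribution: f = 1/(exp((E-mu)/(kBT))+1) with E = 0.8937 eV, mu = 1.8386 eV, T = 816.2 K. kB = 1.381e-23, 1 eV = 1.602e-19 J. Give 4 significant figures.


Step 1: (E - mu) = 0.8937 - 1.8386 = -0.9449 eV
Step 2: Convert: (E-mu)*eV = -1.514e-19 J
Step 3: x = (E-mu)*eV/(kB*T) = -13.43
Step 4: f = 1/(exp(-13.43)+1) = 1

1


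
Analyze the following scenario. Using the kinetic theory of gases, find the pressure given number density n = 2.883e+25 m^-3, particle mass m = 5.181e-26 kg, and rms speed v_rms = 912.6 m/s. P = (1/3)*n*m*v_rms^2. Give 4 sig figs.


Step 1: v_rms^2 = 912.6^2 = 8.328e+05
Step 2: n*m = 2.883e+25*5.181e-26 = 1.494
Step 3: P = (1/3)*1.494*8.328e+05 = 4.147e+05 Pa

4.147e+05


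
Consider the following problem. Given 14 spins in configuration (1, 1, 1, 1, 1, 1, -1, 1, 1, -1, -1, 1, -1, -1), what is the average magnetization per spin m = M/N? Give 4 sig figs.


Step 1: Count up spins (+1): 9, down spins (-1): 5
Step 2: Total magnetization M = 9 - 5 = 4
Step 3: m = M/N = 4/14 = 0.2857

0.2857


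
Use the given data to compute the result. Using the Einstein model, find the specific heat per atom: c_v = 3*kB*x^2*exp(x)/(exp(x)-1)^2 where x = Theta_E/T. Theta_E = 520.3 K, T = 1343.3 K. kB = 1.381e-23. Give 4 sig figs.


Step 1: x = Theta_E/T = 520.3/1343.3 = 0.3873
Step 2: x^2 = 0.15
Step 3: exp(x) = 1.473
Step 4: c_v = 3*1.381e-23*0.15*1.473/(1.473-1)^2 = 4.092e-23

4.092e-23


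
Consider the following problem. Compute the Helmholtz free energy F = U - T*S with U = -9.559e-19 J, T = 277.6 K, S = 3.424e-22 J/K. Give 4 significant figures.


Step 1: T*S = 277.6 * 3.424e-22 = 9.505e-20 J
Step 2: F = U - T*S = -9.559e-19 - 9.505e-20
Step 3: F = -1.051e-18 J

-1.051e-18


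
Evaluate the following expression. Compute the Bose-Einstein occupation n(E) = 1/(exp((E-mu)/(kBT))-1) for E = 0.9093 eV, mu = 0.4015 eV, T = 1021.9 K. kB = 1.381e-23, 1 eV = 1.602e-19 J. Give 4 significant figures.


Step 1: (E - mu) = 0.5078 eV
Step 2: x = (E-mu)*eV/(kB*T) = 0.5078*1.602e-19/(1.381e-23*1021.9) = 5.764
Step 3: exp(x) = 318.7
Step 4: n = 1/(exp(x)-1) = 0.003147

0.003147


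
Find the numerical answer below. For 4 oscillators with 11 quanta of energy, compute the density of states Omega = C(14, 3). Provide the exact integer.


Step 1: Use binomial coefficient C(14, 3)
Step 2: Numerator = 14! / 11!
Step 3: Denominator = 3!
Step 4: Omega = 364

364


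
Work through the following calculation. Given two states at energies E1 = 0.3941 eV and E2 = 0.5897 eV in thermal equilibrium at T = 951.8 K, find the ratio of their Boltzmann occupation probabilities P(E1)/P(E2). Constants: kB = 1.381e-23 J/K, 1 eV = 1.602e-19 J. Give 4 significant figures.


Step 1: Compute energy difference dE = E1 - E2 = 0.3941 - 0.5897 = -0.1956 eV
Step 2: Convert to Joules: dE_J = -0.1956 * 1.602e-19 = -3.134e-20 J
Step 3: Compute exponent = -dE_J / (kB * T) = -(-3.134e-20) / (1.381e-23 * 951.8) = 2.384
Step 4: P(E1)/P(E2) = exp(2.384) = 10.85

10.85


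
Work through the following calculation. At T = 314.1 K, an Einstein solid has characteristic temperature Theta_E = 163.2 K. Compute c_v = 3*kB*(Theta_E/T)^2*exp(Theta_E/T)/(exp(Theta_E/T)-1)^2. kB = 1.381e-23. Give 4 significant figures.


Step 1: x = Theta_E/T = 163.2/314.1 = 0.5196
Step 2: x^2 = 0.27
Step 3: exp(x) = 1.681
Step 4: c_v = 3*1.381e-23*0.27*1.681/(1.681-1)^2 = 4.051e-23

4.051e-23


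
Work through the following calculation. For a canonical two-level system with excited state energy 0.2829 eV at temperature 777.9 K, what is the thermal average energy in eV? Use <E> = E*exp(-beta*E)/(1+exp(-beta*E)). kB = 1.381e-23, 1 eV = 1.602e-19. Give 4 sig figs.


Step 1: beta*E = 0.2829*1.602e-19/(1.381e-23*777.9) = 4.219
Step 2: exp(-beta*E) = 0.01472
Step 3: <E> = 0.2829*0.01472/(1+0.01472) = 0.004103 eV

0.004103


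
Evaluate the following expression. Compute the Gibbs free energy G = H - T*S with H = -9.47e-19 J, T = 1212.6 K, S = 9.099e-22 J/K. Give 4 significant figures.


Step 1: T*S = 1212.6 * 9.099e-22 = 1.103e-18 J
Step 2: G = H - T*S = -9.47e-19 - 1.103e-18
Step 3: G = -2.05e-18 J

-2.05e-18


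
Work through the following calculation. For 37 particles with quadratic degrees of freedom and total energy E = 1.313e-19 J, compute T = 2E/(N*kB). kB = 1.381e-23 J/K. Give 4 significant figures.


Step 1: Numerator = 2*E = 2*1.313e-19 = 2.626e-19 J
Step 2: Denominator = N*kB = 37*1.381e-23 = 5.11e-22
Step 3: T = 2.626e-19 / 5.11e-22 = 513.9 K

513.9


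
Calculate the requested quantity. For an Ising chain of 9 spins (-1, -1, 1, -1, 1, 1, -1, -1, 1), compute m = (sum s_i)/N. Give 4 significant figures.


Step 1: Count up spins (+1): 4, down spins (-1): 5
Step 2: Total magnetization M = 4 - 5 = -1
Step 3: m = M/N = -1/9 = -0.1111

-0.1111


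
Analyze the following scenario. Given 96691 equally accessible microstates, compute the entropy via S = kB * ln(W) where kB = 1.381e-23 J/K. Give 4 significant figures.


Step 1: ln(W) = ln(96691) = 11.48
Step 2: S = kB * ln(W) = 1.381e-23 * 11.48
Step 3: S = 1.585e-22 J/K

1.585e-22


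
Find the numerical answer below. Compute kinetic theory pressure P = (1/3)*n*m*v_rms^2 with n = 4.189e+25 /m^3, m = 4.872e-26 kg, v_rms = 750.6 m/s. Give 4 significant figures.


Step 1: v_rms^2 = 750.6^2 = 5.634e+05
Step 2: n*m = 4.189e+25*4.872e-26 = 2.041
Step 3: P = (1/3)*2.041*5.634e+05 = 3.833e+05 Pa

3.833e+05


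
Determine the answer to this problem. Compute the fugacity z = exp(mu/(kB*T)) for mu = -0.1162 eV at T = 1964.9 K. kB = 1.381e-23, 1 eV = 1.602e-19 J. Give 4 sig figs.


Step 1: Convert mu to Joules: -0.1162*1.602e-19 = -1.862e-20 J
Step 2: kB*T = 1.381e-23*1964.9 = 2.714e-20 J
Step 3: mu/(kB*T) = -0.686
Step 4: z = exp(-0.686) = 0.5036

0.5036


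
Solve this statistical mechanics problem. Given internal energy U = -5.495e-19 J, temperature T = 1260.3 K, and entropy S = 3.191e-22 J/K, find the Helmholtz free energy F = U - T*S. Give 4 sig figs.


Step 1: T*S = 1260.3 * 3.191e-22 = 4.022e-19 J
Step 2: F = U - T*S = -5.495e-19 - 4.022e-19
Step 3: F = -9.517e-19 J

-9.517e-19


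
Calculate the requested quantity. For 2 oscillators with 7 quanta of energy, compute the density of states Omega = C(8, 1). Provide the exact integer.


Step 1: Use binomial coefficient C(8, 1)
Step 2: Numerator = 8! / 7!
Step 3: Denominator = 1!
Step 4: Omega = 8

8


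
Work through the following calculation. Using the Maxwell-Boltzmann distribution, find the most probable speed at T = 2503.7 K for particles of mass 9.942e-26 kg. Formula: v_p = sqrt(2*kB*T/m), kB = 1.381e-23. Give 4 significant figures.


Step 1: Numerator = 2*kB*T = 2*1.381e-23*2503.7 = 6.915e-20
Step 2: Ratio = 6.915e-20 / 9.942e-26 = 6.956e+05
Step 3: v_p = sqrt(6.956e+05) = 834 m/s

834


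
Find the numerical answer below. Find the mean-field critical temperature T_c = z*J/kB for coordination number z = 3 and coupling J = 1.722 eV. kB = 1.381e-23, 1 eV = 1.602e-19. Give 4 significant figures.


Step 1: z*J = 3*1.722 = 5.166 eV
Step 2: Convert to Joules: 5.166*1.602e-19 = 8.276e-19 J
Step 3: T_c = 8.276e-19 / 1.381e-23 = 5.993e+04 K

5.993e+04


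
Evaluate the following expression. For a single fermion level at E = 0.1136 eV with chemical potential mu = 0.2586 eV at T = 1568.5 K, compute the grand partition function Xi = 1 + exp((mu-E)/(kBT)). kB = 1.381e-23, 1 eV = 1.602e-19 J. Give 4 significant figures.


Step 1: (mu - E) = 0.2586 - 0.1136 = 0.145 eV
Step 2: x = (mu-E)*eV/(kB*T) = 0.145*1.602e-19/(1.381e-23*1568.5) = 1.072
Step 3: exp(x) = 2.922
Step 4: Xi = 1 + 2.922 = 3.922

3.922


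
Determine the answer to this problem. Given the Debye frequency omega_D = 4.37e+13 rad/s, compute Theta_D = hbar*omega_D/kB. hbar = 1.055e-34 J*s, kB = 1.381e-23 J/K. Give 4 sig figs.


Step 1: hbar*omega_D = 1.055e-34 * 4.37e+13 = 4.61e-21 J
Step 2: Theta_D = 4.61e-21 / 1.381e-23
Step 3: Theta_D = 333.8 K

333.8


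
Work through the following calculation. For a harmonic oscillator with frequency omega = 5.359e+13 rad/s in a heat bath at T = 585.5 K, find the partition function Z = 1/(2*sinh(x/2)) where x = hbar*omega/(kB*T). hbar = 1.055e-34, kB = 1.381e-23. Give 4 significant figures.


Step 1: Compute x = hbar*omega/(kB*T) = 1.055e-34*5.359e+13/(1.381e-23*585.5) = 0.6992
Step 2: x/2 = 0.3496
Step 3: sinh(x/2) = 0.3568
Step 4: Z = 1/(2*0.3568) = 1.401

1.401


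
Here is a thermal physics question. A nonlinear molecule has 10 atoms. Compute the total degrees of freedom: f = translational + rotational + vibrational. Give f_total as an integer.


Step 1: Translational DOF = 3
Step 2: Rotational DOF (nonlinear) = 3
Step 3: Vibrational DOF = 3*10 - 6 = 24
Step 4: Total = 3 + 3 + 24 = 30

30


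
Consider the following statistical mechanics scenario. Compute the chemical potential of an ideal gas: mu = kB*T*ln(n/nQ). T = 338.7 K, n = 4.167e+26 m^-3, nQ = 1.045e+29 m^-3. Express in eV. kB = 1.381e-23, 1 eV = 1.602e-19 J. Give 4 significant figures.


Step 1: n/nQ = 4.167e+26/1.045e+29 = 0.003988
Step 2: ln(n/nQ) = -5.525
Step 3: mu = kB*T*ln(n/nQ) = 4.677e-21*-5.525 = -2.584e-20 J
Step 4: Convert to eV: -2.584e-20/1.602e-19 = -0.1613 eV

-0.1613


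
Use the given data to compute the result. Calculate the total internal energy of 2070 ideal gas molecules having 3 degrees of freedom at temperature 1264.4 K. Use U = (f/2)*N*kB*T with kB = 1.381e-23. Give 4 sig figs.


Step 1: f/2 = 3/2 = 1.5
Step 2: N*kB*T = 2070*1.381e-23*1264.4 = 3.615e-17
Step 3: U = 1.5 * 3.615e-17 = 5.422e-17 J

5.422e-17


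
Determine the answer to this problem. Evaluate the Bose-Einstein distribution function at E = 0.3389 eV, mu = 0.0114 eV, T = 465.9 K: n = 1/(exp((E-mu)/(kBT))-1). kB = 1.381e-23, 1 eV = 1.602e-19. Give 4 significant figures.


Step 1: (E - mu) = 0.3275 eV
Step 2: x = (E-mu)*eV/(kB*T) = 0.3275*1.602e-19/(1.381e-23*465.9) = 8.154
Step 3: exp(x) = 3478
Step 4: n = 1/(exp(x)-1) = 0.0002876

0.0002876


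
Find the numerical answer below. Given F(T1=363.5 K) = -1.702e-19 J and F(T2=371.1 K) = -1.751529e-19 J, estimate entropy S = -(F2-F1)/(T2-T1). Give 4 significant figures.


Step 1: dF = F2 - F1 = -1.751529e-19 - (-1.702e-19) = -4.9529e-21 J
Step 2: dT = T2 - T1 = 371.1 - 363.5 = 7.6 K
Step 3: S = -dF/dT = -(-4.9529e-21)/7.6 = 6.517e-22 J/K

6.517e-22


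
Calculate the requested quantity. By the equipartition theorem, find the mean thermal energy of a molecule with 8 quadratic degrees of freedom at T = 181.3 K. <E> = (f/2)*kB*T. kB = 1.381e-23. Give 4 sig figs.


Step 1: f/2 = 8/2 = 4
Step 2: kB*T = 1.381e-23 * 181.3 = 2.504e-21
Step 3: <E> = 4 * 2.504e-21 = 1.002e-20 J

1.002e-20


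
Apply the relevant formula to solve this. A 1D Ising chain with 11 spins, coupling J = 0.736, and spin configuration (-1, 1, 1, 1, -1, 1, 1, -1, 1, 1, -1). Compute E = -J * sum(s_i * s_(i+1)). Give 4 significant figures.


Step 1: Nearest-neighbor products: -1, 1, 1, -1, -1, 1, -1, -1, 1, -1
Step 2: Sum of products = -2
Step 3: E = -0.736 * -2 = 1.472

1.472


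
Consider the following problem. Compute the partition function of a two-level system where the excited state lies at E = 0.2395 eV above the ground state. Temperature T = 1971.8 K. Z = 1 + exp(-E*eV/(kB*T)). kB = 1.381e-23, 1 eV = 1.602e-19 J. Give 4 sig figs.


Step 1: Compute beta*E = E*eV/(kB*T) = 0.2395*1.602e-19/(1.381e-23*1971.8) = 1.409
Step 2: exp(-beta*E) = exp(-1.409) = 0.2444
Step 3: Z = 1 + 0.2444 = 1.244

1.244


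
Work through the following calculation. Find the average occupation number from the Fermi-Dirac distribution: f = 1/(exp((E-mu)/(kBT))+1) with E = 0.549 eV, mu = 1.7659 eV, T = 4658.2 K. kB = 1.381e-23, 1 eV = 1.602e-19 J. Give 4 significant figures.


Step 1: (E - mu) = 0.549 - 1.7659 = -1.217 eV
Step 2: Convert: (E-mu)*eV = -1.949e-19 J
Step 3: x = (E-mu)*eV/(kB*T) = -3.03
Step 4: f = 1/(exp(-3.03)+1) = 0.9539

0.9539


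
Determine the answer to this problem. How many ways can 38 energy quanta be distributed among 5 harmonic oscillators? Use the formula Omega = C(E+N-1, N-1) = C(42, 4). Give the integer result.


Step 1: Use binomial coefficient C(42, 4)
Step 2: Numerator = 42! / 38!
Step 3: Denominator = 4!
Step 4: Omega = 111930

111930


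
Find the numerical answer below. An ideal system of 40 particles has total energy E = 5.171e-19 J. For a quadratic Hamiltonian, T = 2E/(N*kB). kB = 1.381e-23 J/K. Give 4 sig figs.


Step 1: Numerator = 2*E = 2*5.171e-19 = 1.034e-18 J
Step 2: Denominator = N*kB = 40*1.381e-23 = 5.524e-22
Step 3: T = 1.034e-18 / 5.524e-22 = 1872 K

1872


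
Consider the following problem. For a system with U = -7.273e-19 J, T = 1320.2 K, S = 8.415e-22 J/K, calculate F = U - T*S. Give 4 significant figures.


Step 1: T*S = 1320.2 * 8.415e-22 = 1.111e-18 J
Step 2: F = U - T*S = -7.273e-19 - 1.111e-18
Step 3: F = -1.838e-18 J

-1.838e-18


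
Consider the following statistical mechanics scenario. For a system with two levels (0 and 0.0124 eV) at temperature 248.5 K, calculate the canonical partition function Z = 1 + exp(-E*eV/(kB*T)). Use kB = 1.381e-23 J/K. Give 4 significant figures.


Step 1: Compute beta*E = E*eV/(kB*T) = 0.0124*1.602e-19/(1.381e-23*248.5) = 0.5788
Step 2: exp(-beta*E) = exp(-0.5788) = 0.5605
Step 3: Z = 1 + 0.5605 = 1.561

1.561


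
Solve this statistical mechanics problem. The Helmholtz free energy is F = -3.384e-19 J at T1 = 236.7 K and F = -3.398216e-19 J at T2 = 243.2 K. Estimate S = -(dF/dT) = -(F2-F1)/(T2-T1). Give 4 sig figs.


Step 1: dF = F2 - F1 = -3.398216e-19 - (-3.384e-19) = -1.4216e-21 J
Step 2: dT = T2 - T1 = 243.2 - 236.7 = 6.5 K
Step 3: S = -dF/dT = -(-1.4216e-21)/6.5 = 2.187e-22 J/K

2.187e-22


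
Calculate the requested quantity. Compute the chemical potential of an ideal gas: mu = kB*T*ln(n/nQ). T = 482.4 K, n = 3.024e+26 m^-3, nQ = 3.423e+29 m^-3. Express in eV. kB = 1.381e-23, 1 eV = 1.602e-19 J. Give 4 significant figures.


Step 1: n/nQ = 3.024e+26/3.423e+29 = 0.0008834
Step 2: ln(n/nQ) = -7.032
Step 3: mu = kB*T*ln(n/nQ) = 6.662e-21*-7.032 = -4.684e-20 J
Step 4: Convert to eV: -4.684e-20/1.602e-19 = -0.2924 eV

-0.2924


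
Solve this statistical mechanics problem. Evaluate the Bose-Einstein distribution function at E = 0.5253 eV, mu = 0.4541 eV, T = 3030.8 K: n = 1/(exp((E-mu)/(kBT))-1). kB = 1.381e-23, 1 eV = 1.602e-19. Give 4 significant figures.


Step 1: (E - mu) = 0.0712 eV
Step 2: x = (E-mu)*eV/(kB*T) = 0.0712*1.602e-19/(1.381e-23*3030.8) = 0.2725
Step 3: exp(x) = 1.313
Step 4: n = 1/(exp(x)-1) = 3.192

3.192


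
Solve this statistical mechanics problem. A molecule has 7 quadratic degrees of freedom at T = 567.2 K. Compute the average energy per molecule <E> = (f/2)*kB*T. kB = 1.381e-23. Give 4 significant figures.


Step 1: f/2 = 7/2 = 3.5
Step 2: kB*T = 1.381e-23 * 567.2 = 7.833e-21
Step 3: <E> = 3.5 * 7.833e-21 = 2.742e-20 J

2.742e-20


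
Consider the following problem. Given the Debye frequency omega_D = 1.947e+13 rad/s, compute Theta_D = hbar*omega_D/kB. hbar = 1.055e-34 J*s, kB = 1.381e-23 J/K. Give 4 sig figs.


Step 1: hbar*omega_D = 1.055e-34 * 1.947e+13 = 2.054e-21 J
Step 2: Theta_D = 2.054e-21 / 1.381e-23
Step 3: Theta_D = 148.7 K

148.7


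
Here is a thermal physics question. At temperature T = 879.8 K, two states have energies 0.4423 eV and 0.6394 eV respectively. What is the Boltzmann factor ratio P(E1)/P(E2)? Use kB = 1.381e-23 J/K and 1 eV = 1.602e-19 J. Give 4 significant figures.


Step 1: Compute energy difference dE = E1 - E2 = 0.4423 - 0.6394 = -0.1971 eV
Step 2: Convert to Joules: dE_J = -0.1971 * 1.602e-19 = -3.158e-20 J
Step 3: Compute exponent = -dE_J / (kB * T) = -(-3.158e-20) / (1.381e-23 * 879.8) = 2.599
Step 4: P(E1)/P(E2) = exp(2.599) = 13.45

13.45


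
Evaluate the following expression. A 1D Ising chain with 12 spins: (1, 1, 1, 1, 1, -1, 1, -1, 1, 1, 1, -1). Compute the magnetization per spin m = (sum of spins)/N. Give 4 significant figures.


Step 1: Count up spins (+1): 9, down spins (-1): 3
Step 2: Total magnetization M = 9 - 3 = 6
Step 3: m = M/N = 6/12 = 0.5

0.5


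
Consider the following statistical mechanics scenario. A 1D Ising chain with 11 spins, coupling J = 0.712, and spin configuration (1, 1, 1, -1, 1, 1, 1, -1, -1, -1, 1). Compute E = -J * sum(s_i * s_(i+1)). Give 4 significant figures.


Step 1: Nearest-neighbor products: 1, 1, -1, -1, 1, 1, -1, 1, 1, -1
Step 2: Sum of products = 2
Step 3: E = -0.712 * 2 = -1.424

-1.424


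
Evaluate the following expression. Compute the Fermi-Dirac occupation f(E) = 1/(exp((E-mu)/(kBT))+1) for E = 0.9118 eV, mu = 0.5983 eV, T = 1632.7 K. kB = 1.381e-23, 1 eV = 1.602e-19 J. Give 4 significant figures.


Step 1: (E - mu) = 0.9118 - 0.5983 = 0.3135 eV
Step 2: Convert: (E-mu)*eV = 5.022e-20 J
Step 3: x = (E-mu)*eV/(kB*T) = 2.227
Step 4: f = 1/(exp(2.227)+1) = 0.09732

0.09732


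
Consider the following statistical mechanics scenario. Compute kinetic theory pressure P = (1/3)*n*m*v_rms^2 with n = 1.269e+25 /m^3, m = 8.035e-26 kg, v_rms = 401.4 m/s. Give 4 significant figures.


Step 1: v_rms^2 = 401.4^2 = 1.611e+05
Step 2: n*m = 1.269e+25*8.035e-26 = 1.02
Step 3: P = (1/3)*1.02*1.611e+05 = 5.476e+04 Pa

5.476e+04


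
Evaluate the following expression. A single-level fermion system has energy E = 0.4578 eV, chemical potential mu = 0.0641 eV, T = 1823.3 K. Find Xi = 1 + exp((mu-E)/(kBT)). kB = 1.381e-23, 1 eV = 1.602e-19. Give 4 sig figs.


Step 1: (mu - E) = 0.0641 - 0.4578 = -0.3937 eV
Step 2: x = (mu-E)*eV/(kB*T) = -0.3937*1.602e-19/(1.381e-23*1823.3) = -2.505
Step 3: exp(x) = 0.08169
Step 4: Xi = 1 + 0.08169 = 1.082

1.082


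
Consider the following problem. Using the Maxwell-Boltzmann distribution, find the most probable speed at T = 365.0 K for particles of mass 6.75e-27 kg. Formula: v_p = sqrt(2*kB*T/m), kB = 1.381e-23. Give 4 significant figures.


Step 1: Numerator = 2*kB*T = 2*1.381e-23*365.0 = 1.008e-20
Step 2: Ratio = 1.008e-20 / 6.75e-27 = 1.494e+06
Step 3: v_p = sqrt(1.494e+06) = 1222 m/s

1222


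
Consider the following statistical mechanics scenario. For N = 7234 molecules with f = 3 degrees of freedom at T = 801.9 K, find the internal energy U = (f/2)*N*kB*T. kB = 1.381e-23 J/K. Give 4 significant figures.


Step 1: f/2 = 3/2 = 1.5
Step 2: N*kB*T = 7234*1.381e-23*801.9 = 8.011e-17
Step 3: U = 1.5 * 8.011e-17 = 1.202e-16 J

1.202e-16


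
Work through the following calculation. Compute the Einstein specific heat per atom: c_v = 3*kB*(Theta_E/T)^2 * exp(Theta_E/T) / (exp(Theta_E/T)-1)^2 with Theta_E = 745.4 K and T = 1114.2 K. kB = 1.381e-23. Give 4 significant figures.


Step 1: x = Theta_E/T = 745.4/1114.2 = 0.669
Step 2: x^2 = 0.4476
Step 3: exp(x) = 1.952
Step 4: c_v = 3*1.381e-23*0.4476*1.952/(1.952-1)^2 = 3.992e-23

3.992e-23


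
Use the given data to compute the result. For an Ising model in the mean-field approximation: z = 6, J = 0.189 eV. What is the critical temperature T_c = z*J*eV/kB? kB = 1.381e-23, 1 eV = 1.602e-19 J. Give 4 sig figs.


Step 1: z*J = 6*0.189 = 1.134 eV
Step 2: Convert to Joules: 1.134*1.602e-19 = 1.817e-19 J
Step 3: T_c = 1.817e-19 / 1.381e-23 = 1.315e+04 K

1.315e+04


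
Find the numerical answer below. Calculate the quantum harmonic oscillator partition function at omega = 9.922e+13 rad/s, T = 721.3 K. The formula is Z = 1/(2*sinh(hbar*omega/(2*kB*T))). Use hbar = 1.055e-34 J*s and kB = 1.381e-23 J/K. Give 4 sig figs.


Step 1: Compute x = hbar*omega/(kB*T) = 1.055e-34*9.922e+13/(1.381e-23*721.3) = 1.051
Step 2: x/2 = 0.5254
Step 3: sinh(x/2) = 0.5499
Step 4: Z = 1/(2*0.5499) = 0.9092

0.9092


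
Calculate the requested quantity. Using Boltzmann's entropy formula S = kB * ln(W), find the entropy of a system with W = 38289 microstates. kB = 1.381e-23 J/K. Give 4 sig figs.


Step 1: ln(W) = ln(38289) = 10.55
Step 2: S = kB * ln(W) = 1.381e-23 * 10.55
Step 3: S = 1.457e-22 J/K

1.457e-22


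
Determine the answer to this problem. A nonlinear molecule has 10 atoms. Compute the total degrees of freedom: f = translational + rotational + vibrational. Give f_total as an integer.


Step 1: Translational DOF = 3
Step 2: Rotational DOF (nonlinear) = 3
Step 3: Vibrational DOF = 3*10 - 6 = 24
Step 4: Total = 3 + 3 + 24 = 30

30


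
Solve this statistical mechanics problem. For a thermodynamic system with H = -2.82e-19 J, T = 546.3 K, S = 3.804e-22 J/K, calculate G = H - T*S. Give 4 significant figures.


Step 1: T*S = 546.3 * 3.804e-22 = 2.078e-19 J
Step 2: G = H - T*S = -2.82e-19 - 2.078e-19
Step 3: G = -4.898e-19 J

-4.898e-19


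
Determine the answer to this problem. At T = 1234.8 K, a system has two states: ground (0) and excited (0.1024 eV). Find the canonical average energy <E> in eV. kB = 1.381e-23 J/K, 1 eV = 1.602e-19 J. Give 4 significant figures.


Step 1: beta*E = 0.1024*1.602e-19/(1.381e-23*1234.8) = 0.962
Step 2: exp(-beta*E) = 0.3821
Step 3: <E> = 0.1024*0.3821/(1+0.3821) = 0.02831 eV

0.02831


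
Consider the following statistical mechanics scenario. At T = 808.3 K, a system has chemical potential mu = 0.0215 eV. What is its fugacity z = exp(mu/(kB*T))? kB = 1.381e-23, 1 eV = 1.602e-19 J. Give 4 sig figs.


Step 1: Convert mu to Joules: 0.0215*1.602e-19 = 3.444e-21 J
Step 2: kB*T = 1.381e-23*808.3 = 1.116e-20 J
Step 3: mu/(kB*T) = 0.3086
Step 4: z = exp(0.3086) = 1.361

1.361


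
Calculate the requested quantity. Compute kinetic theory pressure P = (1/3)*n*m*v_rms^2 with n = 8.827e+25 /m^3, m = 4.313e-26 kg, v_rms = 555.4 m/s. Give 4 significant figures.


Step 1: v_rms^2 = 555.4^2 = 3.085e+05
Step 2: n*m = 8.827e+25*4.313e-26 = 3.807
Step 3: P = (1/3)*3.807*3.085e+05 = 3.915e+05 Pa

3.915e+05


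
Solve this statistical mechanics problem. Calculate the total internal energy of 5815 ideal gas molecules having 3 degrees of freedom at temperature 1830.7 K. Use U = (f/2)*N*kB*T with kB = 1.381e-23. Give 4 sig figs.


Step 1: f/2 = 3/2 = 1.5
Step 2: N*kB*T = 5815*1.381e-23*1830.7 = 1.47e-16
Step 3: U = 1.5 * 1.47e-16 = 2.205e-16 J

2.205e-16


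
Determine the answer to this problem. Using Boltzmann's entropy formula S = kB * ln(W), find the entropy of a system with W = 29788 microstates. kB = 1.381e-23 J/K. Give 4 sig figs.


Step 1: ln(W) = ln(29788) = 10.3
Step 2: S = kB * ln(W) = 1.381e-23 * 10.3
Step 3: S = 1.423e-22 J/K

1.423e-22


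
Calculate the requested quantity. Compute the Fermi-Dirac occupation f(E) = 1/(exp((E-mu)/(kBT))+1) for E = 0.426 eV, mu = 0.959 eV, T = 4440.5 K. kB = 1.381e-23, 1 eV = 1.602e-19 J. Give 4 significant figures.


Step 1: (E - mu) = 0.426 - 0.959 = -0.533 eV
Step 2: Convert: (E-mu)*eV = -8.539e-20 J
Step 3: x = (E-mu)*eV/(kB*T) = -1.392
Step 4: f = 1/(exp(-1.392)+1) = 0.801

0.801


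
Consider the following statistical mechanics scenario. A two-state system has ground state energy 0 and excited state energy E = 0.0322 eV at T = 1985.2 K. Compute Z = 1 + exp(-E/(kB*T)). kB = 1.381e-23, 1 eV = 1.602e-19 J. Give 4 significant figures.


Step 1: Compute beta*E = E*eV/(kB*T) = 0.0322*1.602e-19/(1.381e-23*1985.2) = 0.1882
Step 2: exp(-beta*E) = exp(-0.1882) = 0.8285
Step 3: Z = 1 + 0.8285 = 1.828

1.828


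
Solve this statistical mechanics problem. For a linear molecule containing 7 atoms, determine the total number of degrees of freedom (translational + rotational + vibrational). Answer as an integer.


Step 1: Translational DOF = 3
Step 2: Rotational DOF (linear) = 2
Step 3: Vibrational DOF = 3*7 - 5 = 16
Step 4: Total = 3 + 2 + 16 = 21

21


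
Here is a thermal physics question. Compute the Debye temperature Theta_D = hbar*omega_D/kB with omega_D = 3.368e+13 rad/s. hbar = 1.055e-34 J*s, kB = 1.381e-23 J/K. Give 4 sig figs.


Step 1: hbar*omega_D = 1.055e-34 * 3.368e+13 = 3.553e-21 J
Step 2: Theta_D = 3.553e-21 / 1.381e-23
Step 3: Theta_D = 257.3 K

257.3


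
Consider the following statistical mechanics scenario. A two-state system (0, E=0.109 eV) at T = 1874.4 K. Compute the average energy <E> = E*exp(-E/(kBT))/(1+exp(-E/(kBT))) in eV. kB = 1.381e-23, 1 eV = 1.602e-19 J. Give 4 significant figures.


Step 1: beta*E = 0.109*1.602e-19/(1.381e-23*1874.4) = 0.6746
Step 2: exp(-beta*E) = 0.5094
Step 3: <E> = 0.109*0.5094/(1+0.5094) = 0.03678 eV

0.03678


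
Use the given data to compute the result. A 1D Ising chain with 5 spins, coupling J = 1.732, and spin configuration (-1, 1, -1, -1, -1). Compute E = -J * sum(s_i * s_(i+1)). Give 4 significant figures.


Step 1: Nearest-neighbor products: -1, -1, 1, 1
Step 2: Sum of products = 0
Step 3: E = -1.732 * 0 = 0

0


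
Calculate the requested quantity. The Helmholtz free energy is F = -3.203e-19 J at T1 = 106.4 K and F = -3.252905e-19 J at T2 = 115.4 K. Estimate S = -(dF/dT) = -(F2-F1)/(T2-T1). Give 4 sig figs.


Step 1: dF = F2 - F1 = -3.252905e-19 - (-3.203e-19) = -4.9905e-21 J
Step 2: dT = T2 - T1 = 115.4 - 106.4 = 9 K
Step 3: S = -dF/dT = -(-4.9905e-21)/9 = 5.545e-22 J/K

5.545e-22


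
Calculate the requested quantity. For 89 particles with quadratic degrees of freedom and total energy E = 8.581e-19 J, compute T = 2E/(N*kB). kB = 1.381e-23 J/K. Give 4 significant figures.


Step 1: Numerator = 2*E = 2*8.581e-19 = 1.716e-18 J
Step 2: Denominator = N*kB = 89*1.381e-23 = 1.229e-21
Step 3: T = 1.716e-18 / 1.229e-21 = 1396 K

1396


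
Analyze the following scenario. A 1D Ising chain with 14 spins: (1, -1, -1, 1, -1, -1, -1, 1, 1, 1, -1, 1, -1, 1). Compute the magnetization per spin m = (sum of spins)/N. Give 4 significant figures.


Step 1: Count up spins (+1): 7, down spins (-1): 7
Step 2: Total magnetization M = 7 - 7 = 0
Step 3: m = M/N = 0/14 = 0

0


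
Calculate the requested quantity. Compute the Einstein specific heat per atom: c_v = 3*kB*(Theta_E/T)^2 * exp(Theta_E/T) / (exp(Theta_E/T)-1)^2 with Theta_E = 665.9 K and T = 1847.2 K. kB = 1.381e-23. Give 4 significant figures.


Step 1: x = Theta_E/T = 665.9/1847.2 = 0.3605
Step 2: x^2 = 0.13
Step 3: exp(x) = 1.434
Step 4: c_v = 3*1.381e-23*0.13*1.434/(1.434-1)^2 = 4.098e-23

4.098e-23


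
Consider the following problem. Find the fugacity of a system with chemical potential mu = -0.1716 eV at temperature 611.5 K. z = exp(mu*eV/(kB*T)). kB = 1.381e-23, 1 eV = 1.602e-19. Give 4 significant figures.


Step 1: Convert mu to Joules: -0.1716*1.602e-19 = -2.749e-20 J
Step 2: kB*T = 1.381e-23*611.5 = 8.445e-21 J
Step 3: mu/(kB*T) = -3.255
Step 4: z = exp(-3.255) = 0.03857

0.03857


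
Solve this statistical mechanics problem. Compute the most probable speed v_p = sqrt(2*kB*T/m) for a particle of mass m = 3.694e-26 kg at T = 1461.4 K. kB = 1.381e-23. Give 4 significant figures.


Step 1: Numerator = 2*kB*T = 2*1.381e-23*1461.4 = 4.036e-20
Step 2: Ratio = 4.036e-20 / 3.694e-26 = 1.093e+06
Step 3: v_p = sqrt(1.093e+06) = 1045 m/s

1045


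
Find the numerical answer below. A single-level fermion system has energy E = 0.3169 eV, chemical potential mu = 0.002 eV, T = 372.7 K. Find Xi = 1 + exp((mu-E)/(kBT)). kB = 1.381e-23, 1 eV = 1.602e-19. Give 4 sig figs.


Step 1: (mu - E) = 0.002 - 0.3169 = -0.3149 eV
Step 2: x = (mu-E)*eV/(kB*T) = -0.3149*1.602e-19/(1.381e-23*372.7) = -9.801
Step 3: exp(x) = 5.538e-05
Step 4: Xi = 1 + 5.538e-05 = 1

1


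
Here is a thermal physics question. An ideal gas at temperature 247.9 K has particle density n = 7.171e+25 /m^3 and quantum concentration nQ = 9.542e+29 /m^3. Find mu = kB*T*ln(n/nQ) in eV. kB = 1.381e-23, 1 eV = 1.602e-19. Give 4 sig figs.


Step 1: n/nQ = 7.171e+25/9.542e+29 = 7.515e-05
Step 2: ln(n/nQ) = -9.496
Step 3: mu = kB*T*ln(n/nQ) = 3.423e-21*-9.496 = -3.251e-20 J
Step 4: Convert to eV: -3.251e-20/1.602e-19 = -0.2029 eV

-0.2029


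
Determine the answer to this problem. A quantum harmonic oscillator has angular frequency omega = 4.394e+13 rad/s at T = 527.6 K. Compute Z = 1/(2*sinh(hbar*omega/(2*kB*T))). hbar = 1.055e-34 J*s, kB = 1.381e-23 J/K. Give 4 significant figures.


Step 1: Compute x = hbar*omega/(kB*T) = 1.055e-34*4.394e+13/(1.381e-23*527.6) = 0.6362
Step 2: x/2 = 0.3181
Step 3: sinh(x/2) = 0.3235
Step 4: Z = 1/(2*0.3235) = 1.546

1.546


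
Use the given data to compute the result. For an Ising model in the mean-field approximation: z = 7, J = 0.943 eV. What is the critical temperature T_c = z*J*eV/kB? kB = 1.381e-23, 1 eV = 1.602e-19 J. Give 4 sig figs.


Step 1: z*J = 7*0.943 = 6.601 eV
Step 2: Convert to Joules: 6.601*1.602e-19 = 1.057e-18 J
Step 3: T_c = 1.057e-18 / 1.381e-23 = 7.657e+04 K

7.657e+04


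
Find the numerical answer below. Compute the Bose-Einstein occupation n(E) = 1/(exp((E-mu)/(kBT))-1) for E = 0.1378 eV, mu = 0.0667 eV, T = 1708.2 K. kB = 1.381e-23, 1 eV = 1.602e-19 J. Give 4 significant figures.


Step 1: (E - mu) = 0.0711 eV
Step 2: x = (E-mu)*eV/(kB*T) = 0.0711*1.602e-19/(1.381e-23*1708.2) = 0.4828
Step 3: exp(x) = 1.621
Step 4: n = 1/(exp(x)-1) = 1.611

1.611


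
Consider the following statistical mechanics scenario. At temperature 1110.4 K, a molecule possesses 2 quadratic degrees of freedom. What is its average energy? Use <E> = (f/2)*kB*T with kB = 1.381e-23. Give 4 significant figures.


Step 1: f/2 = 2/2 = 1
Step 2: kB*T = 1.381e-23 * 1110.4 = 1.533e-20
Step 3: <E> = 1 * 1.533e-20 = 1.533e-20 J

1.533e-20


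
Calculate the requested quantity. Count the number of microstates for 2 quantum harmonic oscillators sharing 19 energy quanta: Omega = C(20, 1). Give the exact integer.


Step 1: Use binomial coefficient C(20, 1)
Step 2: Numerator = 20! / 19!
Step 3: Denominator = 1!
Step 4: Omega = 20

20


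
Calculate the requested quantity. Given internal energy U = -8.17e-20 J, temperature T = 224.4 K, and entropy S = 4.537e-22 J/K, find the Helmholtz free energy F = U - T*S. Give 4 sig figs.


Step 1: T*S = 224.4 * 4.537e-22 = 1.018e-19 J
Step 2: F = U - T*S = -8.17e-20 - 1.018e-19
Step 3: F = -1.835e-19 J

-1.835e-19


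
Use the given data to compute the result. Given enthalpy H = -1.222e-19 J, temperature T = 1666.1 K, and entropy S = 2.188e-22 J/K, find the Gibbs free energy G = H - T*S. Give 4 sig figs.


Step 1: T*S = 1666.1 * 2.188e-22 = 3.645e-19 J
Step 2: G = H - T*S = -1.222e-19 - 3.645e-19
Step 3: G = -4.867e-19 J

-4.867e-19


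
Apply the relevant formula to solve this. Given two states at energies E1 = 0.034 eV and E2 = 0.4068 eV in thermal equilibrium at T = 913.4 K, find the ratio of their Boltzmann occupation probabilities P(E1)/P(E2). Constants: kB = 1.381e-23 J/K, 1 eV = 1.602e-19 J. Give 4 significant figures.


Step 1: Compute energy difference dE = E1 - E2 = 0.034 - 0.4068 = -0.3728 eV
Step 2: Convert to Joules: dE_J = -0.3728 * 1.602e-19 = -5.972e-20 J
Step 3: Compute exponent = -dE_J / (kB * T) = -(-5.972e-20) / (1.381e-23 * 913.4) = 4.735
Step 4: P(E1)/P(E2) = exp(4.735) = 113.8

113.8


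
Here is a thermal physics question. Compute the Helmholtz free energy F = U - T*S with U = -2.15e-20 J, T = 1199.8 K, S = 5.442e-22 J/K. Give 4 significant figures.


Step 1: T*S = 1199.8 * 5.442e-22 = 6.529e-19 J
Step 2: F = U - T*S = -2.15e-20 - 6.529e-19
Step 3: F = -6.744e-19 J

-6.744e-19


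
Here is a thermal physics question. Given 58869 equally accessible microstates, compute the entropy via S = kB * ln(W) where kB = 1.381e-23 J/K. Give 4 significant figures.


Step 1: ln(W) = ln(58869) = 10.98
Step 2: S = kB * ln(W) = 1.381e-23 * 10.98
Step 3: S = 1.517e-22 J/K

1.517e-22


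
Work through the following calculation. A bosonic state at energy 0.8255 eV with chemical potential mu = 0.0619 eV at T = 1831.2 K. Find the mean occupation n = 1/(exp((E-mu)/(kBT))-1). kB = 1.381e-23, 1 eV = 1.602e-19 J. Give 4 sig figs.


Step 1: (E - mu) = 0.7636 eV
Step 2: x = (E-mu)*eV/(kB*T) = 0.7636*1.602e-19/(1.381e-23*1831.2) = 4.837
Step 3: exp(x) = 126.1
Step 4: n = 1/(exp(x)-1) = 0.007992

0.007992


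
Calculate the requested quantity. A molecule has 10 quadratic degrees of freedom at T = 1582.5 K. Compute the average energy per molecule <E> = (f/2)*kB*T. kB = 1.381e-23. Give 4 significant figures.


Step 1: f/2 = 10/2 = 5
Step 2: kB*T = 1.381e-23 * 1582.5 = 2.185e-20
Step 3: <E> = 5 * 2.185e-20 = 1.093e-19 J

1.093e-19
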